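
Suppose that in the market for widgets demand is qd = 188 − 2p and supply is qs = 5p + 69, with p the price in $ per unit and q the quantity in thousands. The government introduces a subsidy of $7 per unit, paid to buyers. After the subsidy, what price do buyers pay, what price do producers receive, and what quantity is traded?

Buyers pay $12; producers receive $19; quantity = 164.

Without the subsidy, 188 − 2p = 5p + 69 gives 7p = 119, so p* = $17 and q* = 154.
With a per-unit subsidy paid to buyers, each effectively pays p − 7, so demand becomes qd = 188 − 2(p − 7).
Solving gives q = 164 with buyers paying $12 and producers receiving $19 (the $7 wedge).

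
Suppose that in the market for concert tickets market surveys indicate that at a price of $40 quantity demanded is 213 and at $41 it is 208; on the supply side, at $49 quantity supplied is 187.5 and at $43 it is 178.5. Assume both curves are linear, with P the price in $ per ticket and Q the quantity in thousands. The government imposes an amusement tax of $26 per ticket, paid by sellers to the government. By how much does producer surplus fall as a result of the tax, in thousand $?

Producer surplus falls by $3360 thousand.

Demand slope: (208 − 213)/(41 − 40) = -5, so Qd = 413 − 5P.
Supply slope: (178.5 − 187.5)/(43 − 49) = 1.5, so Qs = 1.5P + 114.
Before the tax: set 413 − 5P = 1.5P + 114 → P* = $46, Q* = 183.
With the tax collected from sellers, supply shifts: Qs = 1.5(P − 26) + 114.
Solving gives Q = 153 with consumers paying $52 and sellers receiving $26 (the $26 wedge).
ΔPS is the trapezoid between Q = 153 and Q = 183 of height $20: ½ · (183 + 153) · 20 = $3360.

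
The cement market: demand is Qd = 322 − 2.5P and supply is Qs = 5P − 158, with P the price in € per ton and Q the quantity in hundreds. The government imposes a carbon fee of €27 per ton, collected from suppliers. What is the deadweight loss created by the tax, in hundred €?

Deadweight loss = €607.5 hundred.

Without the tax, 322 − 2.5P = 5P − 158 gives 7.5P = 480, so P* = €64 and Q* = 162.
With the tax collected from suppliers, supply shifts: Qs = 5(P − 27) − 158.
Solving gives Q = 117 with buyers paying €82 and suppliers receiving €55 (the €27 wedge).
Quantity falls by |ΔQ| = |162 − 117| = 45.
DWL = ½ · t · |ΔQ| = ½ · 27 · 45 = €607.5.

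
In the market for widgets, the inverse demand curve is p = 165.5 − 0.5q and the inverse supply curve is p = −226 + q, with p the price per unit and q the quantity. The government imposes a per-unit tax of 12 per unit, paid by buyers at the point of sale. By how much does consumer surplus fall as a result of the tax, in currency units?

Consumer surplus falls by 1028.

Inverting to q(p) form: qd = 331 − 2p; qs = p + 226.
Before the tax: set 331 − 2p = p + 226 → p* = 35, q* = 261.
With the tax collected from buyers, demand (in seller-price terms) shifts: qd = 331 − 2(p + 12).
Solving gives q = 253 with buyers paying 39 and sellers receiving 27 (the 12 wedge).
ΔCS is the trapezoid between Q = 253 and Q = 261 of height 4: ½ · (261 + 253) · 4 = 1028.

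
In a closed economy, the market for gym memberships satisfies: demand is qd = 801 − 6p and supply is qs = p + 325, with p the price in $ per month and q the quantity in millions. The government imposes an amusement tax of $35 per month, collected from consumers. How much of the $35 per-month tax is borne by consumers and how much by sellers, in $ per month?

Consumers bear $5 per month; sellers bear $30 per month.

Without the tax, 801 − 6p = p + 325 gives 7p = 476, so p* = $68 and q* = 393.
With the tax collected from consumers, demand (in seller-price terms) shifts: qd = 801 − 6(p + 35).
New equilibrium: consumers pay $73, sellers receive $38, q = 363. (Wedge: pb − ps = 35.)
Burden on consumers: $5; on sellers: $30. (They sum to $35.)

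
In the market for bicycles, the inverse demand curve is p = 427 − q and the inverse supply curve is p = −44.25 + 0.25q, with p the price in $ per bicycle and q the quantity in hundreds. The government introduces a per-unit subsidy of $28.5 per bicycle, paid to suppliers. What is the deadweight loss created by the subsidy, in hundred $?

Deadweight loss = $324.9 hundred.

Rewrite in direct form: qd = 427 − p and qs = 4p + 177.
Before the subsidy: set 427 − p = 4p + 177 → p* = $50, q* = 377.
With a per-unit subsidy paid to suppliers, each receives p + 28.5 per unit sold, so supply becomes qs = 4(p + 28.5) + 177.
New equilibrium: buyers pay $27.2, suppliers receive $55.7, q = 399.8. (Wedge: pb − ps = −28.5.)
Quantity rises by |ΔQ| = |377 − 399.8| = 22.8.
DWL = ½ · t · |ΔQ| = ½ · 28.5 · 22.8 = $324.9.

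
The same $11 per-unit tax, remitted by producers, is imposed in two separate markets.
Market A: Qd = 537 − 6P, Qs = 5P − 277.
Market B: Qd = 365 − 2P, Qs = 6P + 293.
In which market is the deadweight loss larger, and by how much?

Market A, by $74.25.

Market A: pre-tax P* = $74, Q* = 93; post-tax Q = 63; deadweight loss = $165.
Market B: pre-tax P* = $9, Q* = 347; post-tax Q = 330.5; deadweight loss = $90.75.
Difference: $165 vs $90.75 → market A is larger by $74.25.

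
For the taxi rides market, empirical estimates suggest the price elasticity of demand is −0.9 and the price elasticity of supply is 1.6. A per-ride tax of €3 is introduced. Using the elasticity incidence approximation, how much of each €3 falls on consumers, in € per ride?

Consumers bear ≈ €1.92 per ride.

Incidence ratio: consumers' share ≈ εs / (εs + |εd|) = 1.6 / (1.6 + 0.9) = 0.64.
So consumers bear ≈ 0.64 × €3 = €1.92; producers bear €1.08.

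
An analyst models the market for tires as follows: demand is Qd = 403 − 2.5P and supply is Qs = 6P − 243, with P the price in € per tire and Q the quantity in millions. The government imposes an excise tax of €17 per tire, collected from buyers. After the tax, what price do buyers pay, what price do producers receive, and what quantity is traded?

Before the tax: set 403 − 2.5P = 6P − 243 → P* = €76, Q* = 213.
With the tax collected from buyers, demand (in seller-price terms) shifts: Qd = 403 − 2.5(P + 17).
Solving gives Q = 183 with buyers paying €88 and producers receiving €71 (the €17 wedge).

Buyers pay €88; producers receive €71; quantity = 183.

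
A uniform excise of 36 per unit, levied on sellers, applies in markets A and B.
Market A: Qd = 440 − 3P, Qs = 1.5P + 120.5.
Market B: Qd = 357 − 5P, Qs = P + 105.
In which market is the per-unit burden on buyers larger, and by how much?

Market A: pre-tax P* = 71, Q* = 227; post-tax Q = 191; per-unit burden on buyers = 12.
Market B: pre-tax P* = 42, Q* = 147; post-tax Q = 117; per-unit burden on buyers = 6.
Difference: 12 vs 6 → market A is larger by 6.

Market A, by 6.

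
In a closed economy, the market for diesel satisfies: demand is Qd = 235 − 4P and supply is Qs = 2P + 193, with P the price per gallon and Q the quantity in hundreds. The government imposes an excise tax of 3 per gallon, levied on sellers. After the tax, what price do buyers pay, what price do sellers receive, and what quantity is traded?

Buyers pay 8; sellers receive 5; quantity = 203.

Without the tax, 235 − 4P = 2P + 193 gives 6P = 42, so P* = 7 and Q* = 207.
With the tax collected from sellers, supply shifts: Qs = 2(P − 3) + 193.
Solving gives Q = 203 with buyers paying 8 and sellers receiving 5 (the 3 wedge).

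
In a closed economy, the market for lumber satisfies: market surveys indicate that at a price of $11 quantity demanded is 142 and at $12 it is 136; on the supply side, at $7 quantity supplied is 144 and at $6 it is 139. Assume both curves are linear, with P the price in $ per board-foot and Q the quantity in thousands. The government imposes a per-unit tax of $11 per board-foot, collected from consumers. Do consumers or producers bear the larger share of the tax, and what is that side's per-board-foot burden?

Demand slope: (136 − 142)/(12 − 11) = -6, so Qd = 208 − 6P.
Supply slope: (139 − 144)/(6 − 7) = 5, so Qs = 5P + 109.
Without the tax, 208 − 6P = 5P + 109 gives 11P = 99, so P* = $9 and Q* = 154.
With the tax collected from consumers, demand (in seller-price terms) shifts: Qd = 208 − 6(P + 11).
New equilibrium: consumers pay $14, producers receive $3, Q = 124. (Wedge: Pb − Ps = 11.)
Per-board-foot burden: consumers $5, producers $6.
Producers take the larger share because supply is less price-elastic here (demand slope 6 vs supply slope 5).
The less price-elastic side of the market bears the larger share of a per-unit tax.

Producers bear the larger share: $6 per board-foot.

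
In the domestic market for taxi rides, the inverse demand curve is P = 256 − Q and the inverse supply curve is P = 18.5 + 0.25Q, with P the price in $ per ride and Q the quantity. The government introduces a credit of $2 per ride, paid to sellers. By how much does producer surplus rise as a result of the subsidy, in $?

Rewrite in direct form: Qd = 256 − P and Qs = 4P − 74.
Without the subsidy, 256 − P = 4P − 74 gives 5P = 330, so P* = $66 and Q* = 190.
With a per-unit subsidy paid to sellers, each receives P + 2 per unit sold, so supply becomes Qs = 4(P + 2) − 74.
New equilibrium: consumers pay $64.4, sellers receive $66.4, Q = 191.6. (Wedge: Pb − Ps = −2.)
ΔPS is the trapezoid between Q = 191.6 and Q = 190 of height $0.4: ½ · (190 + 191.6) · 0.4 = $76.32.

Producer surplus rises by $76.32.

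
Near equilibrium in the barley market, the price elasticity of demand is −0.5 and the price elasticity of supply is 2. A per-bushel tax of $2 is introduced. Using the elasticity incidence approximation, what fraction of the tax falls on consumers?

Incidence ratio: consumers' share ≈ εs / (εs + |εd|) = 2 / (2 + 0.5) = 0.8.
Supply is the more elastic side, so consumers bear the larger share.

Consumers' share ≈ 0.8.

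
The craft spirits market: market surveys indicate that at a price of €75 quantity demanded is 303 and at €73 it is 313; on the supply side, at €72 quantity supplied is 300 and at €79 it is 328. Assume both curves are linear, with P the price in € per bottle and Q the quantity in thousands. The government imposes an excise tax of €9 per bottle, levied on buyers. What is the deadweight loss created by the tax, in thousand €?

Deadweight loss = €90 thousand.

Demand slope: (313 − 303)/(73 − 75) = -5, so Qd = 678 − 5P.
Supply slope: (328 − 300)/(79 − 72) = 4, so Qs = 4P + 12.
Before the tax: set 678 − 5P = 4P + 12 → P* = €74, Q* = 308.
With the tax collected from buyers, demand (in seller-price terms) shifts: Qd = 678 − 5(P + 9).
New equilibrium: buyers pay €78, sellers receive €69, Q = 288. (Wedge: Pb − Ps = 9.)
Quantity falls by |ΔQ| = |308 − 288| = 20.
DWL = ½ · t · |ΔQ| = ½ · 9 · 20 = €90.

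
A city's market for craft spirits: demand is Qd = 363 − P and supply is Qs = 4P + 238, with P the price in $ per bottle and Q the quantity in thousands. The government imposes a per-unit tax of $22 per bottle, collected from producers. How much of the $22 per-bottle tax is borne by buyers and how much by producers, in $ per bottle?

Buyers bear $17.6 per bottle; producers bear $4.4 per bottle.

Before the tax: set 363 − P = 4P + 238 → P* = $25, Q* = 338.
With the tax collected from producers, supply shifts: Qs = 4(P − 22) + 238.
New equilibrium: buyers pay $42.6, producers receive $20.6, Q = 320.4. (Wedge: Pb − Ps = 22.)
Burden on buyers: $17.6; on producers: $4.4. (They sum to $22.)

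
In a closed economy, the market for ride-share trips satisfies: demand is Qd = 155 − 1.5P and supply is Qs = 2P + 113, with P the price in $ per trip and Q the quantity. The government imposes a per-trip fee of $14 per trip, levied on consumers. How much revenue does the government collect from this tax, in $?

Tax revenue = $1750.

Without the tax, 155 − 1.5P = 2P + 113 gives 3.5P = 42, so P* = $12 and Q* = 137.
With the tax collected from consumers, demand (in seller-price terms) shifts: Qd = 155 − 1.5(P + 14).
New equilibrium: consumers pay $20, suppliers receive $6, Q = 125. (Wedge: Pb − Ps = 14.)
Revenue = t · Q = 14 · 125 = $1750.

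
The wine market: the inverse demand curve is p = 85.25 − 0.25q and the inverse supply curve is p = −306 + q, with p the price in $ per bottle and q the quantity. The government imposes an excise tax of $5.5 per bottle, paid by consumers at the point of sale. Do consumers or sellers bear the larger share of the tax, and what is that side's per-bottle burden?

Sellers bear the larger share: $4.4 per bottle.

Inverting to q(p) form: qd = 341 − 4p; qs = p + 306.
Before the tax: set 341 − 4p = p + 306 → p* = $7, q* = 313.
With the tax collected from consumers, demand (in seller-price terms) shifts: qd = 341 − 4(p + 5.5).
Solving gives q = 308.6 with consumers paying $8.1 and sellers receiving $2.6 (the $5.5 wedge).
Per-bottle burden: consumers $1.1, sellers $4.4.
Sellers take the larger share because supply is less price-elastic here (demand slope 4 vs supply slope 1).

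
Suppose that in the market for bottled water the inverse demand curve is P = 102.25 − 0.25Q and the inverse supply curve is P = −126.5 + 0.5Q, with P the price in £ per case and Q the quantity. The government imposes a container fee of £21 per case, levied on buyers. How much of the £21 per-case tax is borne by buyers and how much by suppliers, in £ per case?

Buyers bear £7 per case; suppliers bear £14 per case.

Inverting to Q(P) form: Qd = 409 − 4P; Qs = 2P + 253.
Before the tax: set 409 − 4P = 2P + 253 → P* = £26, Q* = 305.
With the tax collected from buyers, demand (in seller-price terms) shifts: Qd = 409 − 4(P + 21).
Solving gives Q = 277 with buyers paying £33 and suppliers receiving £12 (the £21 wedge).
Burden on buyers: £7; on suppliers: £14. (They sum to £21.)
The less price-elastic side of the market bears the larger share of a per-unit tax.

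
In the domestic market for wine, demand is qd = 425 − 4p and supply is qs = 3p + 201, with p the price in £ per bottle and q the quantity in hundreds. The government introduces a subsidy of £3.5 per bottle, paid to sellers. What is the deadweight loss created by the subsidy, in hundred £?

Deadweight loss = £10.5 hundred.

Without the subsidy, 425 − 4p = 3p + 201 gives 7p = 224, so p* = £32 and q* = 297.
With a per-unit subsidy paid to sellers, each receives p + 3.5 per unit sold, so supply becomes qs = 3(p + 3.5) + 201.
Solving gives q = 303 with consumers paying £30.5 and sellers receiving £34 (the £3.5 wedge).
Quantity rises by |ΔQ| = |297 − 303| = 6.
DWL = ½ · t · |ΔQ| = ½ · 3.5 · 6 = £10.5.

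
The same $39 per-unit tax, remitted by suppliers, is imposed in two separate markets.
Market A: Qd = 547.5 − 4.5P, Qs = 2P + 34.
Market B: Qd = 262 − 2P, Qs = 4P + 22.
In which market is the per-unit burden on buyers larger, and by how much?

Market A: pre-tax P* = $79, Q* = 192; post-tax Q = 138; per-unit burden on buyers = $12.
Market B: pre-tax P* = $40, Q* = 182; post-tax Q = 130; per-unit burden on buyers = $26.
Difference: $12 vs $26 → market B is larger by $14.

Market B, by $14.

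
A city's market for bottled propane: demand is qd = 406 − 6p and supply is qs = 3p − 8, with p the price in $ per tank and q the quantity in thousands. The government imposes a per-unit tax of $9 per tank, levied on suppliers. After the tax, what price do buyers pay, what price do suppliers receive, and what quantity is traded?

Before the tax: set 406 − 6p = 3p − 8 → p* = $46, q* = 130.
With the tax collected from suppliers, supply shifts: qs = 3(p − 9) − 8.
Solving gives q = 112 with buyers paying $49 and suppliers receiving $40 (the $9 wedge).
The less price-elastic side of the market bears the larger share of a per-unit tax.

Buyers pay $49; suppliers receive $40; quantity = 112.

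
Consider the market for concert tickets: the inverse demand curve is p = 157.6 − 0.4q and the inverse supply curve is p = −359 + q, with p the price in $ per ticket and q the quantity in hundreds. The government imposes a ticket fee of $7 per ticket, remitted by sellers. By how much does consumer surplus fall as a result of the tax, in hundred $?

Consumer surplus falls by $733 hundred.

Rewrite in direct form: qd = 394 − 2.5p and qs = p + 359.
Before the tax: set 394 − 2.5p = p + 359 → p* = $10, q* = 369.
With the tax collected from sellers, supply shifts: qs = (p − 7) + 359.
New equilibrium: consumers pay $12, sellers receive $5, q = 364. (Wedge: pb − ps = 7.)
ΔCS is the trapezoid between Q = 364 and Q = 369 of height $2: ½ · (369 + 364) · 2 = $733.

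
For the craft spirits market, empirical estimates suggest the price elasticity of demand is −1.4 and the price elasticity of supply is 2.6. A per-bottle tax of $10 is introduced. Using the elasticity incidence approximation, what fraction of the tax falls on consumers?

Incidence ratio: consumers' share ≈ εs / (εs + |εd|) = 2.6 / (2.6 + 1.4) = 0.65.
Supply is the more elastic side, so consumers bear the larger share.

Consumers' share ≈ 0.65.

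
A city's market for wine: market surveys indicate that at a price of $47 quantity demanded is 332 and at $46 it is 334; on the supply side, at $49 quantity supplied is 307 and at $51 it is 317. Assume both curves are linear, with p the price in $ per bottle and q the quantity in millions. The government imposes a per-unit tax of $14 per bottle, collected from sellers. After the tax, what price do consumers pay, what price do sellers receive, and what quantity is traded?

Consumers pay $62; sellers receive $48; quantity = 302.

Demand slope: (334 − 332)/(46 − 47) = -2, so qd = 426 − 2p.
Supply slope: (317 − 307)/(51 − 49) = 5, so qs = 5p + 62.
Before the tax: set 426 − 2p = 5p + 62 → p* = $52, q* = 322.
With the tax collected from sellers, supply shifts: qs = 5(p − 14) + 62.
New equilibrium: consumers pay $62, sellers receive $48, q = 302. (Wedge: pb − ps = 14.)
The less price-elastic side of the market bears the larger share of a per-unit tax.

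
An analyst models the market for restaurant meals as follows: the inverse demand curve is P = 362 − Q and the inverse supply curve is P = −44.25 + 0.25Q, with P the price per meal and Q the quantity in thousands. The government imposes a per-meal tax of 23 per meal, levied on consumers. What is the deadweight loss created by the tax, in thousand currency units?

Inverting to Q(P) form: Qd = 362 − P; Qs = 4P + 177.
Before the tax: set 362 − P = 4P + 177 → P* = 37, Q* = 325.
With the tax collected from consumers, demand (in seller-price terms) shifts: Qd = 362 − (P + 23).
New equilibrium: consumers pay 55.4, sellers receive 32.4, Q = 306.6. (Wedge: Pb − Ps = 23.)
Quantity falls by |ΔQ| = |325 − 306.6| = 18.4.
DWL = ½ · t · |ΔQ| = ½ · 23 · 18.4 = 211.6.

Deadweight loss = 211.6 thousand.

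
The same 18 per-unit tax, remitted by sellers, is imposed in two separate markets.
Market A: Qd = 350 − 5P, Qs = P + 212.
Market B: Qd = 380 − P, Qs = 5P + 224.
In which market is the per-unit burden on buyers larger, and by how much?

Market A: pre-tax P* = 23, Q* = 235; post-tax Q = 220; per-unit burden on buyers = 3.
Market B: pre-tax P* = 26, Q* = 354; post-tax Q = 339; per-unit burden on buyers = 15.
Difference: 3 vs 15 → market B is larger by 12.

Market B, by 12.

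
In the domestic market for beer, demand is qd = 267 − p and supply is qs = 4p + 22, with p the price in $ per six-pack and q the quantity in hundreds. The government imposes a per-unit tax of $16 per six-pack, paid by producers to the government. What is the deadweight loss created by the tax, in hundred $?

Before the tax: set 267 − p = 4p + 22 → p* = $49, q* = 218.
With the tax collected from producers, supply shifts: qs = 4(p − 16) + 22.
Solving gives q = 205.2 with consumers paying $61.8 and producers receiving $45.8 (the $16 wedge).
Quantity falls by |ΔQ| = |218 − 205.2| = 12.8.
DWL = ½ · t · |ΔQ| = ½ · 16 · 12.8 = $102.4.

Deadweight loss = $102.4 hundred.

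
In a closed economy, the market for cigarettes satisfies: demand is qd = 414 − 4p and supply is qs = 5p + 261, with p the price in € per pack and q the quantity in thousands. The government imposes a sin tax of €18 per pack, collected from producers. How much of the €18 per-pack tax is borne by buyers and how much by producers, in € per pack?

Without the tax, 414 − 4p = 5p + 261 gives 9p = 153, so p* = €17 and q* = 346.
With the tax collected from producers, supply shifts: qs = 5(p − 18) + 261.
Solving gives q = 306 with buyers paying €27 and producers receiving €9 (the €18 wedge).
Burden on buyers: €10; on producers: €8. (They sum to €18.)
The less price-elastic side of the market bears the larger share of a per-unit tax.

Buyers bear €10 per pack; producers bear €8 per pack.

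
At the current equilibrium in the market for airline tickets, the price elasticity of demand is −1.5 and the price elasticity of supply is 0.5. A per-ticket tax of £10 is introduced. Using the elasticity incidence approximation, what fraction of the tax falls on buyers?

Incidence ratio: buyers' share ≈ εs / (εs + |εd|) = 0.5 / (0.5 + 1.5) = 0.25.
Supply is the less elastic side, so buyers bear the smaller share.

Buyers' share ≈ 0.25.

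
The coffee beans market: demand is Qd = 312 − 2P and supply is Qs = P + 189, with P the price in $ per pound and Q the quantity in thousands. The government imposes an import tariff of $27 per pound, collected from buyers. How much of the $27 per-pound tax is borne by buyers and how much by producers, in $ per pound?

Buyers bear $9 per pound; producers bear $18 per pound.

Before the tax: set 312 − 2P = P + 189 → P* = $41, Q* = 230.
With the tax collected from buyers, demand (in seller-price terms) shifts: Qd = 312 − 2(P + 27).
Solving gives Q = 212 with buyers paying $50 and producers receiving $23 (the $27 wedge).
Burden on buyers: $9; on producers: $18. (They sum to $27.)
The less price-elastic side of the market bears the larger share of a per-unit tax.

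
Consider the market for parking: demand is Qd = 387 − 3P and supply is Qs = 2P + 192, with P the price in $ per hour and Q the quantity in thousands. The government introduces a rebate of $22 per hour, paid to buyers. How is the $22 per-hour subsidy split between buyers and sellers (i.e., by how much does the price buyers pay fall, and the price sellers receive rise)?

Buyers gain $8.8 per hour; sellers gain $13.2 per hour.

Before the subsidy: set 387 − 3P = 2P + 192 → P* = $39, Q* = 270.
With a per-unit subsidy paid to buyers, each effectively pays P − 22, so demand becomes Qd = 387 − 3(P − 22).
Solving gives Q = 296.4 with buyers paying $30.2 and sellers receiving $52.2 (the $22 wedge).
Gain to buyers: $8.8; to sellers: $13.2. (They sum to $22.)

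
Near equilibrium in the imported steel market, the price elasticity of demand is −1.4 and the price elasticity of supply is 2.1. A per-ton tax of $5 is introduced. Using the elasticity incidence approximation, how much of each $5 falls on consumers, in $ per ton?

Incidence ratio: consumers' share ≈ εs / (εs + |εd|) = 2.1 / (2.1 + 1.4) = 0.6.
So consumers bear ≈ 0.6 × $5 = $3; suppliers bear $2.

Consumers bear ≈ $3 per ton.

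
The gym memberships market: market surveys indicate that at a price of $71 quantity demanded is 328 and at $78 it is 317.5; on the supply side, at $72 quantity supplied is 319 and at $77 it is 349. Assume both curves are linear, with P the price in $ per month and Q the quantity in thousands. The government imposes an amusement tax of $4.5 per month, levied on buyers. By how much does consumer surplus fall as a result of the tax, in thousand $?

Consumer surplus falls by $1160.28 thousand.

Demand slope: (317.5 − 328)/(78 − 71) = -1.5, so Qd = 434.5 − 1.5P.
Supply slope: (349 − 319)/(77 − 72) = 6, so Qs = 6P − 113.
Before the tax: set 434.5 − 1.5P = 6P − 113 → P* = $73, Q* = 325.
With the tax collected from buyers, demand (in seller-price terms) shifts: Qd = 434.5 − 1.5(P + 4.5).
Solving gives Q = 319.6 with buyers paying $76.6 and producers receiving $72.1 (the $4.5 wedge).
ΔCS is the trapezoid between Q = 319.6 and Q = 325 of height $3.6: ½ · (325 + 319.6) · 3.6 = $1160.28.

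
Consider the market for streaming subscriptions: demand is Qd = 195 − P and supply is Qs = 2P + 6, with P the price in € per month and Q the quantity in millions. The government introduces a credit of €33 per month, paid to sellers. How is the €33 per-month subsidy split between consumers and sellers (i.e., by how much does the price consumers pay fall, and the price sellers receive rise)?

Consumers gain €22 per month; sellers gain €11 per month.

Before the subsidy: set 195 − P = 2P + 6 → P* = €63, Q* = 132.
With a per-unit subsidy paid to sellers, each receives P + 33 per unit sold, so supply becomes Qs = 2(P + 33) + 6.
New equilibrium: consumers pay €41, sellers receive €74, Q = 154. (Wedge: Pb − Ps = −33.)
Gain to consumers: €22; to sellers: €11. (They sum to €33.)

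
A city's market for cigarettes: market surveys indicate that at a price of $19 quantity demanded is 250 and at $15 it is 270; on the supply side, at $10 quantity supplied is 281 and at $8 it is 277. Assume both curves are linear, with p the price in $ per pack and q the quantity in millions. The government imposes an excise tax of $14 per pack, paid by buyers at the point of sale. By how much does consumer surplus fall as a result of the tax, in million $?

Consumer surplus falls by $1100 million.

Demand slope: (270 − 250)/(15 − 19) = -5, so qd = 345 − 5p.
Supply slope: (277 − 281)/(8 − 10) = 2, so qs = 2p + 261.
Before the tax: set 345 − 5p = 2p + 261 → p* = $12, q* = 285.
With the tax collected from buyers, demand (in seller-price terms) shifts: qd = 345 − 5(p + 14).
Solving gives q = 265 with buyers paying $16 and sellers receiving $2 (the $14 wedge).
ΔCS is the trapezoid between Q = 265 and Q = 285 of height $4: ½ · (285 + 265) · 4 = $1100.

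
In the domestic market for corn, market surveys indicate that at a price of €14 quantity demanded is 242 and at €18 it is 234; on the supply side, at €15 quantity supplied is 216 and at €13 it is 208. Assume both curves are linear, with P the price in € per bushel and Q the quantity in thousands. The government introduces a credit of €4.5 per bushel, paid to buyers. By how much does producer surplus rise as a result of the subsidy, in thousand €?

Producer surplus rises by €352.5 thousand.

Demand slope: (234 − 242)/(18 − 14) = -2, so Qd = 270 − 2P.
Supply slope: (208 − 216)/(13 − 15) = 4, so Qs = 4P + 156.
Without the subsidy, 270 − 2P = 4P + 156 gives 6P = 114, so P* = €19 and Q* = 232.
With a per-unit subsidy paid to buyers, each effectively pays P − 4.5, so demand becomes Qd = 270 − 2(P − 4.5).
New equilibrium: buyers pay €16, suppliers receive €20.5, Q = 238. (Wedge: Pb − Ps = −4.5.)
ΔPS is the trapezoid between Q = 238 and Q = 232 of height €1.5: ½ · (232 + 238) · 1.5 = €352.5.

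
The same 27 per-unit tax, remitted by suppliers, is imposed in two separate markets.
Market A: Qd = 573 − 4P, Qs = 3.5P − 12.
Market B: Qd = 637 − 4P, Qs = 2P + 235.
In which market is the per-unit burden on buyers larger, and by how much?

Market A, by 3.6.

Market A: pre-tax P* = 78, Q* = 261; post-tax Q = 210.6; per-unit burden on buyers = 12.6.
Market B: pre-tax P* = 67, Q* = 369; post-tax Q = 333; per-unit burden on buyers = 9.
Difference: 12.6 vs 9 → market A is larger by 3.6.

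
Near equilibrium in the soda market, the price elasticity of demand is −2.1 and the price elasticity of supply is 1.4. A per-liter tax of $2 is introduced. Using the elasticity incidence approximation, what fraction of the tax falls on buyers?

Buyers' share ≈ 0.4.

Incidence ratio: buyers' share ≈ εs / (εs + |εd|) = 1.4 / (1.4 + 2.1) = 0.4.
Supply is the less elastic side, so buyers bear the smaller share.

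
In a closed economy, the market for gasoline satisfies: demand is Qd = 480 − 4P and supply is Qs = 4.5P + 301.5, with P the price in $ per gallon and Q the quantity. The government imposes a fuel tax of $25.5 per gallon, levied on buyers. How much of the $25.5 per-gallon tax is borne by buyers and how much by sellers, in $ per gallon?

Without the tax, 480 − 4P = 4.5P + 301.5 gives 8.5P = 178.5, so P* = $21 and Q* = 396.
With the tax collected from buyers, demand (in seller-price terms) shifts: Qd = 480 − 4(P + 25.5).
Solving gives Q = 342 with buyers paying $34.5 and sellers receiving $9 (the $25.5 wedge).
Burden on buyers: $13.5; on sellers: $12. (They sum to $25.5.)
The less price-elastic side of the market bears the larger share of a per-unit tax.

Buyers bear $13.5 per gallon; sellers bear $12 per gallon.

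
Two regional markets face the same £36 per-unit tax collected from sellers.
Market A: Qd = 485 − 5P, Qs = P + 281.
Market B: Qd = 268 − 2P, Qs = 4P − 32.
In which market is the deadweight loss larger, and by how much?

Market A: pre-tax P* = £34, Q* = 315; post-tax Q = 285; deadweight loss = £540.
Market B: pre-tax P* = £50, Q* = 168; post-tax Q = 120; deadweight loss = £864.
Difference: £540 vs £864 → market B is larger by £324.

Market B, by £324.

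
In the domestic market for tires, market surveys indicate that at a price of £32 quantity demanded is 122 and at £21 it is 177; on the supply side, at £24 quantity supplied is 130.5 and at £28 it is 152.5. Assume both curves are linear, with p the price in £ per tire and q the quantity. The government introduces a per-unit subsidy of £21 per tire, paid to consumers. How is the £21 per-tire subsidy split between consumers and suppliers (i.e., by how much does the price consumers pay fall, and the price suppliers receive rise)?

Consumers gain £11 per tire; suppliers gain £10 per tire.

Demand slope: (177 − 122)/(21 − 32) = -5, so qd = 282 − 5p.
Supply slope: (152.5 − 130.5)/(28 − 24) = 5.5, so qs = 5.5p − 1.5.
Before the subsidy: set 282 − 5p = 5.5p − 1.5 → p* = £27, q* = 147.
With a per-unit subsidy paid to consumers, each effectively pays p − 21, so demand becomes qd = 282 − 5(p − 21).
Solving gives q = 202 with consumers paying £16 and suppliers receiving £37 (the £21 wedge).
Gain to consumers: £11; to suppliers: £10. (They sum to £21.)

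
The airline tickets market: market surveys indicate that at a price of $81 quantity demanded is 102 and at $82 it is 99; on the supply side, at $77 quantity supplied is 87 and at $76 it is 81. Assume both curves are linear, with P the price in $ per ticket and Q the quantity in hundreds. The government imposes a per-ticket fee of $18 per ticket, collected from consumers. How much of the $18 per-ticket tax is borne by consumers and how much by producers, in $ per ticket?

Consumers bear $12 per ticket; producers bear $6 per ticket.

Demand slope: (99 − 102)/(82 − 81) = -3, so Qd = 345 − 3P.
Supply slope: (81 − 87)/(76 − 77) = 6, so Qs = 6P − 375.
Without the tax, 345 − 3P = 6P − 375 gives 9P = 720, so P* = $80 and Q* = 105.
With the tax collected from consumers, demand (in seller-price terms) shifts: Qd = 345 − 3(P + 18).
New equilibrium: consumers pay $92, producers receive $74, Q = 69. (Wedge: Pb − Ps = 18.)
Burden on consumers: $12; on producers: $6. (They sum to $18.)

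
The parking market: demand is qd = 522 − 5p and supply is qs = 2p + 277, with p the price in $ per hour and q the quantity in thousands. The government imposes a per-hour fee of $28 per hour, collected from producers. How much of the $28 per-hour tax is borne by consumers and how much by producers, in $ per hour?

Without the tax, 522 − 5p = 2p + 277 gives 7p = 245, so p* = $35 and q* = 347.
With the tax collected from producers, supply shifts: qs = 2(p − 28) + 277.
Solving gives q = 307 with consumers paying $43 and producers receiving $15 (the $28 wedge).
Burden on consumers: $8; on producers: $20. (They sum to $28.)
The less price-elastic side of the market bears the larger share of a per-unit tax.

Consumers bear $8 per hour; producers bear $20 per hour.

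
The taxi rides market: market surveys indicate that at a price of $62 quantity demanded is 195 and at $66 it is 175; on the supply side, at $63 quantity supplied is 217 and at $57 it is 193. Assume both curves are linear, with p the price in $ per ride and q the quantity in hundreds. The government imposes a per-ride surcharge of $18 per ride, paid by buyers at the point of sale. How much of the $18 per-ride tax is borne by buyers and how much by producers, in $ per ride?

Demand slope: (175 − 195)/(66 − 62) = -5, so qd = 505 − 5p.
Supply slope: (193 − 217)/(57 − 63) = 4, so qs = 4p − 35.
Before the tax: set 505 − 5p = 4p − 35 → p* = $60, q* = 205.
With the tax collected from buyers, demand (in seller-price terms) shifts: qd = 505 − 5(p + 18).
New equilibrium: buyers pay $68, producers receive $50, q = 165. (Wedge: pb − ps = 18.)
Burden on buyers: $8; on producers: $10. (They sum to $18.)

Buyers bear $8 per ride; producers bear $10 per ride.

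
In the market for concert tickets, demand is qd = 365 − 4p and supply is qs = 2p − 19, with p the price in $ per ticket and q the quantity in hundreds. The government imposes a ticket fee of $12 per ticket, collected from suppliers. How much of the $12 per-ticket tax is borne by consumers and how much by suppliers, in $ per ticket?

Consumers bear $4 per ticket; suppliers bear $8 per ticket.

Before the tax: set 365 − 4p = 2p − 19 → p* = $64, q* = 109.
With the tax collected from suppliers, supply shifts: qs = 2(p − 12) − 19.
Solving gives q = 93 with consumers paying $68 and suppliers receiving $56 (the $12 wedge).
Burden on consumers: $4; on suppliers: $8. (They sum to $12.)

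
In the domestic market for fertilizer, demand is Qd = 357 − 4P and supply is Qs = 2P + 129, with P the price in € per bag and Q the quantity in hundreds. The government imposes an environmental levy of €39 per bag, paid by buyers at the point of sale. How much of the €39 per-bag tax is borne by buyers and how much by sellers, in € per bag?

Buyers bear €13 per bag; sellers bear €26 per bag.

Before the tax: set 357 − 4P = 2P + 129 → P* = €38, Q* = 205.
With the tax collected from buyers, demand (in seller-price terms) shifts: Qd = 357 − 4(P + 39).
Solving gives Q = 153 with buyers paying €51 and sellers receiving €12 (the €39 wedge).
Burden on buyers: €13; on sellers: €26. (They sum to €39.)
The less price-elastic side of the market bears the larger share of a per-unit tax.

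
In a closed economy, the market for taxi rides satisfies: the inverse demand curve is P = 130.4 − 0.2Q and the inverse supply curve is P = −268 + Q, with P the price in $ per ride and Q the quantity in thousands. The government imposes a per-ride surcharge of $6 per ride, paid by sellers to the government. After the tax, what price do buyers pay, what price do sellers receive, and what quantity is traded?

Rewrite in direct form: Qd = 652 − 5P and Qs = P + 268.
Before the tax: set 652 − 5P = P + 268 → P* = $64, Q* = 332.
With the tax collected from sellers, supply shifts: Qs = (P − 6) + 268.
Solving gives Q = 327 with buyers paying $65 and sellers receiving $59 (the $6 wedge).
The less price-elastic side of the market bears the larger share of a per-unit tax.

Buyers pay $65; sellers receive $59; quantity = 327.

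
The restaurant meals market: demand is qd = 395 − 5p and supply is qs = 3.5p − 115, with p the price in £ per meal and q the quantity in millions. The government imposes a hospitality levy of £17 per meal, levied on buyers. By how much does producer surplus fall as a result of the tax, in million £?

Before the tax: set 395 − 5p = 3.5p − 115 → p* = £60, q* = 95.
With the tax collected from buyers, demand (in seller-price terms) shifts: qd = 395 − 5(p + 17).
New equilibrium: buyers pay £67, suppliers receive £50, q = 60. (Wedge: pb − ps = 17.)
ΔPS is the trapezoid between Q = 60 and Q = 95 of height £10: ½ · (95 + 60) · 10 = £775.

Producer surplus falls by £775 million.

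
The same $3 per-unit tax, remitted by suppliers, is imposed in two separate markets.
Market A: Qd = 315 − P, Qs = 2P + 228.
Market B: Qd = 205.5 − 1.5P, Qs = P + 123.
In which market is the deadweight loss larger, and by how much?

Market A, by $0.3.

Market A: pre-tax P* = $29, Q* = 286; post-tax Q = 284; deadweight loss = $3.
Market B: pre-tax P* = $33, Q* = 156; post-tax Q = 154.2; deadweight loss = $2.7.
Difference: $3 vs $2.7 → market A is larger by $0.3.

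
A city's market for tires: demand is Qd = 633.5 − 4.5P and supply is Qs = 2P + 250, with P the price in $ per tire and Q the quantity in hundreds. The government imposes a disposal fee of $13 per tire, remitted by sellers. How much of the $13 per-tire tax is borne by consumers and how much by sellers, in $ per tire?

Consumers bear $4 per tire; sellers bear $9 per tire.

Without the tax, 633.5 − 4.5P = 2P + 250 gives 6.5P = 383.5, so P* = $59 and Q* = 368.
With the tax collected from sellers, supply shifts: Qs = 2(P − 13) + 250.
New equilibrium: consumers pay $63, sellers receive $50, Q = 350. (Wedge: Pb − Ps = 13.)
Burden on consumers: $4; on sellers: $9. (They sum to $13.)
The less price-elastic side of the market bears the larger share of a per-unit tax.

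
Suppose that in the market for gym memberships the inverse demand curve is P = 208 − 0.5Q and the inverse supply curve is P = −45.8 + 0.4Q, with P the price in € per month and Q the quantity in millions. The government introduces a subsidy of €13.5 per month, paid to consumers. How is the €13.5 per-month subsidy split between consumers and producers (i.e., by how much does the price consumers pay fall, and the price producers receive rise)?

Consumers gain €7.5 per month; producers gain €6 per month.

Rewrite in direct form: Qd = 416 − 2P and Qs = 2.5P + 114.5.
Without the subsidy, 416 − 2P = 2.5P + 114.5 gives 4.5P = 301.5, so P* = €67 and Q* = 282.
With a per-unit subsidy paid to consumers, each effectively pays P − 13.5, so demand becomes Qd = 416 − 2(P − 13.5).
New equilibrium: consumers pay €59.5, producers receive €73, Q = 297. (Wedge: Pb − Ps = −13.5.)
Gain to consumers: €7.5; to producers: €6. (They sum to €13.5.)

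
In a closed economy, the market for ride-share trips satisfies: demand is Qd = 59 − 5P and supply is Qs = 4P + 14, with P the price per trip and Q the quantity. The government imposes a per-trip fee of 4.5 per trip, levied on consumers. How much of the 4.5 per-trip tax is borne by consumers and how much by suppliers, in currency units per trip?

Consumers bear 2 per trip; suppliers bear 2.5 per trip.

Without the tax, 59 − 5P = 4P + 14 gives 9P = 45, so P* = 5 and Q* = 34.
With the tax collected from consumers, demand (in seller-price terms) shifts: Qd = 59 − 5(P + 4.5).
New equilibrium: consumers pay 7, suppliers receive 2.5, Q = 24. (Wedge: Pb − Ps = 4.5.)
Burden on consumers: 2; on suppliers: 2.5. (They sum to 4.5.)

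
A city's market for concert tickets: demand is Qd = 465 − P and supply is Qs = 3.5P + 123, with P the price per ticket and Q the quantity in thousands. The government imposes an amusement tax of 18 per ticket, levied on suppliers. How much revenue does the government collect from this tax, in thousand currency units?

Tax revenue = 6750 thousand.

Without the tax, 465 − P = 3.5P + 123 gives 4.5P = 342, so P* = 76 and Q* = 389.
With the tax collected from suppliers, supply shifts: Qs = 3.5(P − 18) + 123.
Solving gives Q = 375 with consumers paying 90 and suppliers receiving 72 (the 18 wedge).
Revenue = t · Q = 18 · 375 = 6750.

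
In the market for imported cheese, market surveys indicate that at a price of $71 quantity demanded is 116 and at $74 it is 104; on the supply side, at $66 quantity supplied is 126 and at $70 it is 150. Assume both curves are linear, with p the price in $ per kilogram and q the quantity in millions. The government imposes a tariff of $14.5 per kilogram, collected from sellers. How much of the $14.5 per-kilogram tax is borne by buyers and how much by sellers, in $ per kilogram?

Buyers bear $8.7 per kilogram; sellers bear $5.8 per kilogram.

Demand slope: (104 − 116)/(74 − 71) = -4, so qd = 400 − 4p.
Supply slope: (150 − 126)/(70 − 66) = 6, so qs = 6p − 270.
Before the tax: set 400 − 4p = 6p − 270 → p* = $67, q* = 132.
With the tax collected from sellers, supply shifts: qs = 6(p − 14.5) − 270.
New equilibrium: buyers pay $75.7, sellers receive $61.2, q = 97.2. (Wedge: pb − ps = 14.5.)
Burden on buyers: $8.7; on sellers: $5.8. (They sum to $14.5.)
The less price-elastic side of the market bears the larger share of a per-unit tax.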